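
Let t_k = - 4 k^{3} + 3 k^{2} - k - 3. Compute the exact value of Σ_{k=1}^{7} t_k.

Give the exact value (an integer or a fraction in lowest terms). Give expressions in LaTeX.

Σ = -2765

Ratio r(k) = (4*k**3 + 9*k**2 + 7*k + 5)/(4*k**3 - 3*k**2 + k + 3).
A = 1, B = 1, C = k**3 - 3*k**2/4 + k/4 + 3/4.
Solve (1)·f(k+1) − (1)·f(k) = k**3 - 3*k**2/4 + k/4 + 3/4.
Degrees (0,0,3) ⇒ d ≤ 4.
Solving with deg f ≤ 4: f(k) = k*(k**3 - 3*k**2 + 3*k + 2)/4.
So s_k = (B(k−1)f/C)·t_k = (k*(k**3 - 3*k**2 + 3*k + 2)/(4*k**3 - 3*k**2 + k + 3))·t_k = k*(-k**3 + 3*k**2 - 3*k - 2).
s_(k+1) − s_k = -4*k**3 + 3*k**2 - k - 3 = t_k.
Sum = s_(8) − s_(1); s_(8) = -2768, s_(1) = -3 ⇒ -2765.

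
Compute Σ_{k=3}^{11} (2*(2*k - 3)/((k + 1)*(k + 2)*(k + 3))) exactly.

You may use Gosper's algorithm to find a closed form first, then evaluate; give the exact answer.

Σ = 531/1820

Ratio r(k) = (k + 1)*(2*k - 1)/((k + 4)*(2*k - 3)).
So A=k + 1 and B=k + 4, with C=k - 3/2.
Solve (k + 1)·f(k+1) − (k + 3)·f(k) = k - 3/2.
From deg A=1, deg B=1, deg C=1: d=2.
Solve for f: f(k) = -k*(k + 11)/8 (degree 2 ≤ 2).
Then R = B(k−1)f/C = -k*(k + 3)*(k + 11)/(4*(2*k - 3)), so s_k = R(k)·t_k = k*(-k - 11)/(2*(k + 1)*(k + 2)).
Check: Δs_k = 2*(2*k - 3)/(k**3 + 6*k**2 + 11*k + 6). ✓
Evaluate s at k=12 and k=3: -69/91 and -21/20; difference 531/1820.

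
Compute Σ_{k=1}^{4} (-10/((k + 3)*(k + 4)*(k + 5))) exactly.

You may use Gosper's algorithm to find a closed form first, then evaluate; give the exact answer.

Σ = -13/72

Step 1: r(k) = (k + 3)/(k + 6).
A = k + 3, B = k + 6, C = 1.
f must satisfy (k + 3)·f(k+1) − (k + 5)·f(k) = 1.
Degrees (1,1,0) ⇒ d ≤ 2.
Solve for f: f(k) = k*(k + 7)/24 (degree 2 ≤ 2).
R(k) = B(k−1)·f(k)/C(k) = k*(k + 5)*(k + 7)/24; s_k = R·t_k = 5*k*(-k - 7)/(12*(k + 3)*(k + 4)).
Verify: -10/(k**3 + 12*k**2 + 47*k + 60) matches t_k.
Σ_(k=1)^(4) t_k = s_(5) − s_(1) = -25/72 − (-1/6) = -13/72.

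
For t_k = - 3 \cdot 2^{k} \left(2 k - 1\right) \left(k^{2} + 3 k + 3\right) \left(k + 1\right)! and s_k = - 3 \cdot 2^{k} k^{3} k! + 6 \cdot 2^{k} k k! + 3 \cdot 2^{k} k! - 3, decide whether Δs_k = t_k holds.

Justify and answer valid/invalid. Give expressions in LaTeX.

Valid — Δs_k = t_k.

s_(k+1) = -6*2**k*k**4*factorial(k) - 24*2**k*k**3*factorial(k) - 24*2**k*k**2*factorial(k) + 6*2**k*k*factorial(k) + 12*2**k*factorial(k) - 3
s_(k+1) − s_k = -3*2**k*(2*k - 1)*(k**2 + 3*k + 3)*factorial(k + 1)
(s_(k+1) − s_k) − t_k = 0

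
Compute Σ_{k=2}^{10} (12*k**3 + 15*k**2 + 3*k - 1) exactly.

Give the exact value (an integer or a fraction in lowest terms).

Σ = 42201

Step 1: r(k) = (12*k**3 + 51*k**2 + 69*k + 29)/(12*k**3 + 15*k**2 + 3*k - 1).
Normal form (A,B,C) = (1, 1, k**3 + 5*k**2/4 + k/4 - 1/12).
Set up (1)·f(k+1) − (1)·f(k) − (k**3 + 5*k**2/4 + k/4 - 1/12) = 0.
From deg A=0, deg B=0, deg C=3: d=4.
Solving with deg f ≤ 4: f(k) = k**2*(3*k**2 - k - 3)/12.
Certificate R = B(k−1)f/C = k**2*(3*k**2 - k - 3)/(12*k**3 + 15*k**2 + 3*k - 1) gives s_k = k**2*(3*k**2 - k - 3).
Check: Δs_k = 12*k**3 + 15*k**2 + 3*k - 1. ✓
Evaluate s at k=11 and k=2: 42229 and 28; difference 42201.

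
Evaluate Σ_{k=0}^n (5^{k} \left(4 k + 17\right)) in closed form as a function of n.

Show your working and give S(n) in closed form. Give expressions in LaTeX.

Ratio r(k) = 5*(4*k + 21)/(4*k + 17).
Normal form (A,B,C) = (5, 1, k + 17/4).
Set up (5)·f(k+1) − (1)·f(k) − (k + 17/4) = 0.
deg f ≤ 1 (via 0,0,1).
Solving with deg f ≤ 1: f(k) = (k + 3)/4.
R(k) = B(k−1)·f(k)/C(k) = (k + 3)/(4*k + 17); s_k = R·t_k = 5**k*(k + 3).
s_(k+1) − s_k = 5**k*(4*k + 17) = t_k.
Evaluate: s_(n+1) = 5**(n + 1)*(n + 4); subtract s_(0) = 3 ⇒ S(n) = 5*5**n*n + 20*5**n - 3.

S(n) = 5 \cdot 5^{n} n + 20 \cdot 5^{n} - 3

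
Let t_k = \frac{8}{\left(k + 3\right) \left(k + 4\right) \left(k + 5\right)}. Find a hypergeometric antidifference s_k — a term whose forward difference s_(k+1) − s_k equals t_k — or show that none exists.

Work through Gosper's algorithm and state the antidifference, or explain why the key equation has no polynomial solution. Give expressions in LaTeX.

s_k = \frac{k \left(k + 7\right)}{3 \left(k + 3\right) \left(k + 4\right)}

The ratio is (k + 3)/(k + 6).
Factor: A=k + 3; B=k + 6; C=1.
Solve (k + 3)·f(k+1) − (k + 5)·f(k) = 1.
Bound: deg f ≤ 2.
Match coefficients ⇒ f(k) = k*(k + 7)/24.
Then R = B(k−1)f/C = k*(k + 5)*(k + 7)/24, so s_k = R(k)·t_k = k*(k + 7)/(3*(k + 3)*(k + 4)).
Δs = 8/(k**3 + 12*k**2 + 47*k + 60), as required.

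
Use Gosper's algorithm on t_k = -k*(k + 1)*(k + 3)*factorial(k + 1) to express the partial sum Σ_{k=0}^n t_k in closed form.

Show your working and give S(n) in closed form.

Compute t_(k+1)/t_k: get (k + 2)**2*(k + 4)/(k*(k + 3)).
Normal form (A,B,C) = (k + 2, 1, k**3 + 4*k**2 + 3*k).
f must satisfy (k + 2)·f(k+1) − (1)·f(k) = k**3 + 4*k**2 + 3*k.
d = 2 from the (1,0,3) case.
Solving with deg f ≤ 2: f(k) = k**2 + k - 4.
Then R = B(k−1)f/C = (k**2 + k - 4)/(k*(k + 1)*(k + 3)), so s_k = R(k)·t_k = -(k**2 + k - 4)*factorial(k + 1).
s_(k+1) − s_k = -k*(k + 1)*(k + 3)*factorial(k + 1) = t_k.
s_(n+1) = -(n**2 + 3*n - 2)*factorial(n + 2) and s_(0) = 4, so S(n) = -n**4*factorial(n) - 6*n**3*factorial(n) - 9*n**2*factorial(n) + 4*factorial(n) - 4.

S(n) = -n**4*factorial(n) - 6*n**3*factorial(n) - 9*n**2*factorial(n) + 4*factorial(n) - 4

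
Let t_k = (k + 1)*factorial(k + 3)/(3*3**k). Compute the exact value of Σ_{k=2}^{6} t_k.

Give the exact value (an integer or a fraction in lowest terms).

Step 1: r(k) = (k + 2)*(k + 4)/(3*(k + 1)).
Normal form (A,B,C) = (k/3 + 4/3, 1, k + 1).
Key eq: (k/3 + 4/3)·f(k+1) = (1)·f(k) + (k + 1).
Degrees (1,0,1) ⇒ d ≤ 0.
A polynomial solution: f(k) = 3.
R(k) = B(k−1)·f(k)/C(k) = 3/(k + 1); s_k = R·t_k = factorial(k + 3)/3**k.
s_(k+1) − s_k = (k + 1)*factorial(k + 3)/(3*3**k) = t_k.
Telescoping: Σ = s_(7) − s_(2) = 44800/27 − (40/3) = 44440/27.

Σ = 44440/27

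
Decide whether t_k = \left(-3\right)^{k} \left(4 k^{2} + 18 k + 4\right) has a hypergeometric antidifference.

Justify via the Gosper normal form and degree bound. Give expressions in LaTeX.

r(k) = 3*(-2*k**2 - 13*k - 13)/(2*k**2 + 9*k + 2) after simplifying.
Take A(k)=-3, B(k)=1, C(k)=k**2 + 9*k/2 + 1.
Set up (-3)·f(k+1) − (1)·f(k) − (k**2 + 9*k/2 + 1) = 0.
From deg A=0, deg B=0, deg C=2: d=2.
Match coefficients ⇒ f(k) = -(k**2 + 3*k - 2)/4.
So s_k = (B(k−1)f/C)·t_k = (-(k**2 + 3*k - 2)/(2*(2*k**2 + 9*k + 2)))·t_k = (-3)**k*(-k**2 - 3*k + 2).
s_(k+1) − s_k = (-3)**k*(4*k**2 + 18*k + 4) = t_k.

Yes. s_k = \left(-3\right)^{k} \left(- k^{2} - 3 k + 2\right).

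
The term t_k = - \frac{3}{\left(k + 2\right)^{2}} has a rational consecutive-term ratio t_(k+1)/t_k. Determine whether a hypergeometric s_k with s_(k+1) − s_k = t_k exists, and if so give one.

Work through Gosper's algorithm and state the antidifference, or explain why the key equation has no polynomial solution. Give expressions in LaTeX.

no hypergeometric antidifference exists

Ratio r(k) = (k + 2)**2/(k + 3)**2.
Take A(k)=k**2 + 4*k + 4, B(k)=k**2 + 6*k + 9, C(k)=1.
Key eq: (k**2 + 4*k + 4)·f(k+1) = (k**2 + 4*k + 4)·f(k) + (1).
deg f ≤ 0 (via 2,2,0).
Put f(k) = c0: A·f(k+1) − B(k−1)·f(k) − C = -1; need -1 = 0 — inconsistent ⇒ no f, not summable.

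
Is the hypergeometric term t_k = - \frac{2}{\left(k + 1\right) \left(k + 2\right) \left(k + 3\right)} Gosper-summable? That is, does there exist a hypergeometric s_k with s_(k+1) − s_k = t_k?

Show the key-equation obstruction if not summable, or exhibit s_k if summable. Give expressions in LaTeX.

Yes. s_k = \frac{k \left(- k - 3\right)}{2 \left(k + 1\right) \left(k + 2\right)}.

The ratio is (k + 1)/(k + 4).
So A=k + 1 and B=k + 4, with C=1.
Set up (k + 1)·f(k+1) − (k + 3)·f(k) − (1) = 0.
From deg A=1, deg B=1, deg C=0: d=2.
Solve for f: f(k) = k*(k + 3)/4 (degree 2 ≤ 2).
Get s_k = R·t_k = k*(-k - 3)/(2*(k + 1)*(k + 2)) with R(k) = B(k−1)f(k)/C(k) = k*(k + 3)**2/4.
s_(k+1) − s_k = -2/(k**3 + 6*k**2 + 11*k + 6) = t_k.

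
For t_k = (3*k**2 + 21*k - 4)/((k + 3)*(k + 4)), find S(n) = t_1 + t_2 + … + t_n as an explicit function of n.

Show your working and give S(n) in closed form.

The ratio is (k + 3)*(21*k + 3*(k + 1)**2 + 17)/((k + 5)*(3*k**2 + 21*k - 4)).
So A=k + 3 and B=k + 5, with C=k**2 + 7*k - 4/3.
Need (k + 3)·f(k+1) − (k + 4)·f(k) = k**2 + 7*k - 4/3.
deg f ≤ 2 (via 1,1,2).
Match coefficients ⇒ f(k) = k*(9*k - 13)/9.
R(k) = B(k−1)·f(k)/C(k) = k*(k + 4)*(9*k - 13)/(3*(3*k**2 + 21*k - 4)); s_k = R·t_k = k*(9*k - 13)/(3*(k + 3)).
s_(k+1) − s_k = (3*k**2 + 21*k - 4)/(k**2 + 7*k + 12) = t_k.
s_(n+1) = (9*n**2 + 5*n - 4)/(3*(n + 4)) and s_(1) = -1/3, so S(n) = n*(3*n + 2)/(n + 4).

S(n) = n*(3*n + 2)/(n + 4)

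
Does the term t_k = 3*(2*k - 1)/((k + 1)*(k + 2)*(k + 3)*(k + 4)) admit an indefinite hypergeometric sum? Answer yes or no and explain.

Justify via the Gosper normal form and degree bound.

The ratio is (k + 1)*(2*k + 1)/((k + 5)*(2*k - 1)).
Factor: A=k + 1; B=k + 5; C=k - 1/2.
Solve (k + 1)·f(k+1) − (k + 4)·f(k) = k - 1/2.
d = 3 from the (1,1,1) case.
Match coefficients ⇒ f(k) = -k/2.
Certificate R = B(k−1)f/C = -k*(k + 4)/(2*k - 1) gives s_k = -3*k/((k + 1)*(k + 2)*(k + 3)).
Check: Δs_k = 3*(2*k - 1)/(k**4 + 10*k**3 + 35*k**2 + 50*k + 24). ✓

Yes. s_k = -3*k/((k + 1)*(k + 2)*(k + 3)).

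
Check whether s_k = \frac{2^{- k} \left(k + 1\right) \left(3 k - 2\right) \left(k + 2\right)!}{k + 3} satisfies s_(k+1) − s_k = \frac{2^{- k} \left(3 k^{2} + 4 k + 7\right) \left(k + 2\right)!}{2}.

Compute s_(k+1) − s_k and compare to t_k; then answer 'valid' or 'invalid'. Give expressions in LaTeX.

s_(k+1) = (k + 2)*(3*k + 1)*factorial(k + 3)/(2*2**k*(k + 4))
s_(k+1) − s_k = (3*k**4 + 19*k**3 + 45*k**2 + 71*k + 34)*factorial(k + 2)/(2*2**k*(k + 3)*(k + 4))
(s_(k+1) − s_k) − t_k = -(3*k**3 + 13*k**2 + 13*k + 25)*factorial(k + 2)/(2**k*(k + 3)*(k + 4))

Invalid: residual - \frac{2^{- k} \left(3 k^{3} + 13 k^{2} + 13 k + 25\right) \left(k + 2\right)!}{\left(k + 3\right) \left(k + 4\right)} ≠ 0.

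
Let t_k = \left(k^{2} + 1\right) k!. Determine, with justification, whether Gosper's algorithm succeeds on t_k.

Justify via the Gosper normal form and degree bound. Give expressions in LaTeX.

Yes. s_k = \left(k - 1\right) k!.

Ratio r(k) = (k + 1)*((k + 1)**2 + 1)/(k**2 + 1).
Factor: A=k + 1; B=1; C=k**2 + 1.
Need (k + 1)·f(k+1) − (1)·f(k) = k**2 + 1.
Degrees (1,0,2) ⇒ d ≤ 1.
Coefficient equations give f(k) = k - 1.
Certificate R = B(k−1)f/C = (k - 1)/(k**2 + 1) gives s_k = (k - 1)*factorial(k).
Δs = (k**2 + 1)*factorial(k), as required.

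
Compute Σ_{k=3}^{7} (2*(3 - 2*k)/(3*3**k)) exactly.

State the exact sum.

Σ = -958/6561

The ratio is (2*k - 1)/(3*(2*k - 3)).
Factor: A=1/3; B=1; C=k - 3/2.
f must satisfy (1/3)·f(k+1) − (1)·f(k) = k - 3/2.
d = 1 from the (0,0,1) case.
Solve for f: f(k) = -3*(k - 1)/2 (degree 1 ≤ 1).
Certificate R = B(k−1)f/C = -3*(k - 1)/(2*k - 3) gives s_k = 2*(k - 1)/3**k.
s_(k+1) − s_k = 2*(3 - 2*k)/(3*3**k) = t_k.
Σ_(k=3)^(7) t_k = s_(8) − s_(3) = 14/6561 − (4/27) = -958/6561.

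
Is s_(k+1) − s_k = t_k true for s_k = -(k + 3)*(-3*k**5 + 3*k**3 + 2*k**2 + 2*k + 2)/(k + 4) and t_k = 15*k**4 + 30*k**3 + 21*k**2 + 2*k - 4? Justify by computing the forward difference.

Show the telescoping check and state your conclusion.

Invalid: residual 2*(-6*k**5 - 45*k**4 - 72*k**3 - 44*k**2 - 3*k + 7)/(k**2 + 9*k + 20) ≠ 0.

s_(k+1) = -(k + 4)*(2*k - 3*(k + 1)**5 + 3*(k + 1)**3 + 2*(k + 1)**2 + 4)/(k + 5)
s_(k+1) − s_k = (15*k**6 + 153*k**5 + 501*k**4 + 647*k**3 + 346*k**2 - 2*k - 66)/(k**2 + 9*k + 20)
(s_(k+1) − s_k) − t_k = 2*(-6*k**5 - 45*k**4 - 72*k**3 - 44*k**2 - 3*k + 7)/(k**2 + 9*k + 20)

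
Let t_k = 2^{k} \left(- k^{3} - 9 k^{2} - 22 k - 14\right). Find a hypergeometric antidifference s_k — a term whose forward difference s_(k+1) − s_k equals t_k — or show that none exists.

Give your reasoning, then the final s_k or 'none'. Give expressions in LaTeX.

t_(k+1)/t_k = 2*(k**3 + 12*k**2 + 43*k + 46)/(k**3 + 9*k**2 + 22*k + 14).
Factor: A=2; B=1; C=k**3 + 9*k**2 + 22*k + 14.
Set up (2)·f(k+1) − (1)·f(k) − (k**3 + 9*k**2 + 22*k + 14) = 0.
Bound: deg f ≤ 3.
Match coefficients ⇒ f(k) = k**3 + 3*k**2 + 4*k - 2.
R(k) = B(k−1)·f(k)/C(k) = (k**3 + 3*k**2 + 4*k - 2)/((k + 1)*(k**2 + 8*k + 14)); s_k = R·t_k = 2**k*(-k**3 - 3*k**2 - 4*k + 2).
s_(k+1) − s_k = 2**k*(-k**3 - 9*k**2 - 22*k - 14) = t_k.

s_k = 2^{k} \left(- k^{3} - 3 k^{2} - 4 k + 2\right)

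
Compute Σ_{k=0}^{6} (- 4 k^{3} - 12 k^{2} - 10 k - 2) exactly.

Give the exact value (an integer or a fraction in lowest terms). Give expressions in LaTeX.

Σ = -3080

r(k) = (2*k**3 + 12*k**2 + 23*k + 14)/(2*k**3 + 6*k**2 + 5*k + 1) after simplifying.
So A=1 and B=1, with C=k**3 + 3*k**2 + 5*k/2 + 1/2.
Set up (1)·f(k+1) − (1)·f(k) − (k**3 + 3*k**2 + 5*k/2 + 1/2) = 0.
From deg A=0, deg B=0, deg C=3: d=4.
Solve for f: f(k) = k*(k + 1)*(k**2 + k - 1)/4 (degree 4 ≤ 4).
Get s_k = R·t_k = -k**4 - 2*k**3 + k with R(k) = B(k−1)f(k)/C(k) = k*(k**2 + k - 1)/(2*(2*k**2 + 4*k + 1)).
Check: Δs_k = -4*k**3 - 12*k**2 - 10*k - 2. ✓
Telescoping: Σ = s_(7) − s_(0) = -3080 − (0) = -3080.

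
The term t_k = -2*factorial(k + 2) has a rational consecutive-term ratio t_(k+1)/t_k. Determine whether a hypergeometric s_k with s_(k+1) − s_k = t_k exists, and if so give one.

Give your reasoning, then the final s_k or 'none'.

r(k) = k + 3 after simplifying.
Factor: A=k + 3; B=1; C=1.
Need (k + 3)·f(k+1) − (1)·f(k) = 1.
Degrees (1,0,0) ⇒ d ≤ -1.
d = -1 < 0 ⇒ no nonzero polynomial f; not summable.

not Gosper-summable; s_k does not exist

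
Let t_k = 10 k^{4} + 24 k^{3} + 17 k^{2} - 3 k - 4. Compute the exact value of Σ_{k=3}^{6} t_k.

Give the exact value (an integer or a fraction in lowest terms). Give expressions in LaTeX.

Step 1: r(k) = (10*k**4 + 64*k**3 + 149*k**2 + 143*k + 44)/(10*k**4 + 24*k**3 + 17*k**2 - 3*k - 4).
Factor: A=1; B=1; C=k**4 + 12*k**3/5 + 17*k**2/10 - 3*k/10 - 2/5.
Set up (1)·f(k+1) − (1)·f(k) − (k**4 + 12*k**3/5 + 17*k**2/10 - 3*k/10 - 2/5) = 0.
Bound: deg f ≤ 5.
Solve for f: f(k) = k**2*(2*k**3 + k**2 - 3*k - 4)/10 (degree 5 ≤ 5).
Certificate R = B(k−1)f/C = k**2*(2*k**3 + k**2 - 3*k - 4)/(10*k**4 + 24*k**3 + 17*k**2 - 3*k - 4) gives s_k = k**2*(2*k**3 + k**2 - 3*k - 4).
Verify: 10*k**4 + 24*k**3 + 17*k**2 - 3*k - 4 matches t_k.
Evaluate s at k=7 and k=3: 34790 and 450; difference 34340.

Σ = 34340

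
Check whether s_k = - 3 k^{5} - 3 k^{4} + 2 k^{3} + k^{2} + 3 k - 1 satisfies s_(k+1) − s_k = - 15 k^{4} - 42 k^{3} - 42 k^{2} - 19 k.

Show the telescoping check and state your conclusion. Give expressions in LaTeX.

s_(k+1) = -3*k**5 - 18*k**4 - 40*k**3 - 41*k**2 - 16*k - 1
s_(k+1) − s_k = k*(-15*k**3 - 42*k**2 - 42*k - 19)
(s_(k+1) − s_k) − t_k = 0

valid (s_(k+1) − s_k reduces to t_k)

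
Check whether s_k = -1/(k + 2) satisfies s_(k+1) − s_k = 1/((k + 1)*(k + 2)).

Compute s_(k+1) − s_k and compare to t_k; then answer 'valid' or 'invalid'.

Invalid: residual -2/(k**3 + 6*k**2 + 11*k + 6) ≠ 0.

s_(k+1) = -1/(k + 3)
s_(k+1) − s_k = 1/((k + 2)*(k + 3))
(s_(k+1) − s_k) − t_k = -2/(k**3 + 6*k**2 + 11*k + 6)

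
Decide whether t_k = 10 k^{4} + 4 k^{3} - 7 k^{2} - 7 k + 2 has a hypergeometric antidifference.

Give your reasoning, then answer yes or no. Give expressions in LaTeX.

Yes. s_k = k \left(2 k^{4} - 4 k^{3} - k^{2} + k + 4\right).

The ratio is (10*k**4 + 44*k**3 + 65*k**2 + 31*k + 2)/(10*k**4 + 4*k**3 - 7*k**2 - 7*k + 2).
So A=1 and B=1, with C=k**4 + 2*k**3/5 - 7*k**2/10 - 7*k/10 + 1/5.
Set up (1)·f(k+1) − (1)·f(k) − (k**4 + 2*k**3/5 - 7*k**2/10 - 7*k/10 + 1/5) = 0.
Bound: deg f ≤ 5.
Match coefficients ⇒ f(k) = k*(2*k**4 - 4*k**3 - k**2 + k + 4)/10.
Get s_k = R·t_k = k*(2*k**4 - 4*k**3 - k**2 + k + 4) with R(k) = B(k−1)f(k)/C(k) = k*(2*k**4 - 4*k**3 - k**2 + k + 4)/(10*k**4 + 4*k**3 - 7*k**2 - 7*k + 2).
Δs = 10*k**4 + 4*k**3 - 7*k**2 - 7*k + 2, as required.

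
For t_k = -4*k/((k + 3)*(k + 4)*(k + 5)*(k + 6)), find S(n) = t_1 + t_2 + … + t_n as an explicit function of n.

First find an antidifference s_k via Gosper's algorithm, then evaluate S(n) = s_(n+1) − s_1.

S(n) = n*(-n**2 - 15*n - 14)/(30*(n**3 + 15*n**2 + 74*n + 120))

Ratio r(k) = (k + 1)*(k + 3)/(k*(k + 7)).
Normal form (A,B,C) = (k + 3, k + 7, k).
Need (k + 3)·f(k+1) − (k + 6)·f(k) = k.
Degrees (1,1,1) ⇒ d ≤ 3.
Coefficient equations give f(k) = k*(k - 1)*(k + 13)/120.
Get s_k = R·t_k = k*(-k**2 - 12*k + 13)/(30*(k + 3)*(k + 4)*(k + 5)) with R(k) = B(k−1)f(k)/C(k) = (k - 1)*(k + 6)*(k + 13)/120.
Check: Δs_k = -4*k/(k**4 + 18*k**3 + 119*k**2 + 342*k + 360). ✓
Telescope: S(n) = s_(n+1) − s_(1) = n*(-n**2 - 15*n - 14)/(30*(n**3 + 15*n**2 + 74*n + 120)) − (0) = n*(-n**2 - 15*n - 14)/(30*(n**3 + 15*n**2 + 74*n + 120)).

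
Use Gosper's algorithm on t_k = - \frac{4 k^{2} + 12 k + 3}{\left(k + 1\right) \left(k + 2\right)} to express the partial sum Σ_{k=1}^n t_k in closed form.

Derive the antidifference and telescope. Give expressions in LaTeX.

t_(k+1)/t_k = (k + 1)*(12*k + 4*(k + 1)**2 + 15)/((k + 3)*(4*k**2 + 12*k + 3)).
Normal form (A,B,C) = (k + 1, k + 3, k**2 + 3*k + 3/4).
Set up (k + 1)·f(k+1) − (k + 2)·f(k) − (k**2 + 3*k + 3/4) = 0.
Bound: deg f ≤ 2.
Solve for f: f(k) = k*(4*k - 1)/4 (degree 2 ≤ 2).
Then R = B(k−1)f/C = k*(k + 2)*(4*k - 1)/(4*k**2 + 12*k + 3), so s_k = R(k)·t_k = k*(1 - 4*k)/(k + 1).
Verify: (-4*k**2 - 12*k - 3)/(k**2 + 3*k + 2) matches t_k.
Evaluate: s_(n+1) = (-4*n**2 - 7*n - 3)/(n + 2); subtract s_(1) = -3/2 ⇒ S(n) = n*(-8*n - 11)/(2*(n + 2)).

S(n) = \frac{n \left(- 8 n - 11\right)}{2 \left(n + 2\right)}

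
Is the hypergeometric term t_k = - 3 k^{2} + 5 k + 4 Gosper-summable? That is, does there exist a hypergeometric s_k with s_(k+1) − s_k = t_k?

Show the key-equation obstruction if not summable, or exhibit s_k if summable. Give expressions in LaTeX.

The ratio is (3*k**2 + k - 6)/(3*k**2 - 5*k - 4).
Gosper form: A/B · C(k+1)/C(k) with A=1, B=1, C=k**2 - 5*k/3 - 4/3.
Need (1)·f(k+1) − (1)·f(k) = k**2 - 5*k/3 - 4/3.
d = 3 from the (0,0,2) case.
A polynomial solution: f(k) = k*(k**2 - 4*k - 1)/3.
Get s_k = R·t_k = k*(-k**2 + 4*k + 1) with R(k) = B(k−1)f(k)/C(k) = k*(k**2 - 4*k - 1)/(3*k**2 - 5*k - 4).
Verify: -3*k**2 + 5*k + 4 matches t_k.

Yes. s_k = k \left(- k^{2} + 4 k + 1\right).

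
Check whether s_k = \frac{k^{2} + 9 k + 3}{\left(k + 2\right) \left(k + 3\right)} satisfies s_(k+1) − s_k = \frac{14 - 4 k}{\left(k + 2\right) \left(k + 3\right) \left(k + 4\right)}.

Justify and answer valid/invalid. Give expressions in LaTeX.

valid (s_(k+1) − s_k reduces to t_k)

s_(k+1) = (9*k + (k + 1)**2 + 12)/((k + 3)*(k + 4))
s_(k+1) − s_k = 2*(7 - 2*k)/(k**3 + 9*k**2 + 26*k + 24)
(s_(k+1) − s_k) − t_k = 0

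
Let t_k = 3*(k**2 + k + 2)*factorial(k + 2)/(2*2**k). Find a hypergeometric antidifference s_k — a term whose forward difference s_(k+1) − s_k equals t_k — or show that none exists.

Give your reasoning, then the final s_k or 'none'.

s_k = 3*(k - 1)*factorial(k + 2)/2**k

Step 1: r(k) = (k + 3)*(k + (k + 1)**2 + 3)/(2*(k**2 + k + 2)).
Take A(k)=k/2 + 3/2, B(k)=1, C(k)=k**2 + k + 2.
Need (k/2 + 3/2)·f(k+1) − (1)·f(k) = k**2 + k + 2.
d = 1 from the (1,0,2) case.
Solving with deg f ≤ 1: f(k) = 2*(k - 1).
Certificate R = B(k−1)f/C = 2*(k - 1)/(k**2 + k + 2) gives s_k = 3*(k - 1)*factorial(k + 2)/2**k.
Verify: 3*(k**2 + k + 2)*factorial(k + 2)/(2*2**k) matches t_k.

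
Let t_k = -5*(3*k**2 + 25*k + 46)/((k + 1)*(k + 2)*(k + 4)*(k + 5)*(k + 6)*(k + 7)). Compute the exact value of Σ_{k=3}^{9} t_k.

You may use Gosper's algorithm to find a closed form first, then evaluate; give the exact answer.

Σ = -395/22176

Step 1: r(k) = (k + 1)*(k + 4)*(25*k + 3*(k + 1)**2 + 71)/((k + 3)*(k + 8)*(3*k**2 + 25*k + 46)).
Take A(k)=k + 1, B(k)=k + 8, C(k)=k**3 + 34*k**2/3 + 121*k/3 + 46.
Need (k + 1)·f(k+1) − (k + 7)·f(k) = k**3 + 34*k**2/3 + 121*k/3 + 46.
deg f ≤ 6 (via 1,1,3).
Solve for f: f(k) = k*(k + 2)*(k + 3)*(k + 5)*(k**2 + 11*k + 34)/72 (degree 6 ≤ 6).
Then R = B(k−1)f/C = k*(k + 2)*(k + 5)*(k + 7)*(k**2 + 11*k + 34)/(24*(3*k**2 + 25*k + 46)), so s_k = R(k)·t_k = 5*k*(-k**2 - 11*k - 34)/(24*(k**3 + 11*k**2 + 34*k + 24)).
Verify: 5*(-3*k**2 - 25*k - 46)/(k**6 + 25*k**5 + 247*k**4 + 1219*k**3 + 3112*k**2 + 3796*k + 1680) matches t_k.
Σ_(k=3)^(9) t_k = s_(10) − s_(3) = -1525/7392 − (-95/504) = -395/22176.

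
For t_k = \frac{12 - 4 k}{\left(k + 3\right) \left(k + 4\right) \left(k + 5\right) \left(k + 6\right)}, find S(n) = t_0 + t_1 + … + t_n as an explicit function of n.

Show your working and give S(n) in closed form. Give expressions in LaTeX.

S(n) = \frac{n^{3} + 15 n^{2} + 134 n + 120}{30 \left(n^{3} + 15 n^{2} + 74 n + 120\right)}

Ratio r(k) = (k - 2)*(k + 3)/((k - 3)*(k + 7)).
A = k + 3, B = k + 7, C = k - 3.
Key eq: (k + 3)·f(k+1) = (k + 6)·f(k) + (k - 3).
d = 3 from the (1,1,1) case.
Match coefficients ⇒ f(k) = -k*(k**2 + 12*k + 107)/120.
Get s_k = R·t_k = k*(k**2 + 12*k + 107)/(30*(k + 3)*(k + 4)*(k + 5)) with R(k) = B(k−1)f(k)/C(k) = -k*(k + 6)*(k**2 + 12*k + 107)/(120*(k - 3)).
Verify: 4*(3 - k)/(k**4 + 18*k**3 + 119*k**2 + 342*k + 360) matches t_k.
Σ_(k=0)^n t_k = s_(n+1) − s_(0) = ((n**3 + 15*n**2 + 134*n + 120)/(30*(n**3 + 15*n**2 + 74*n + 120))) − (0), i.e. (n**3 + 15*n**2 + 134*n + 120)/(30*(n**3 + 15*n**2 + 74*n + 120)).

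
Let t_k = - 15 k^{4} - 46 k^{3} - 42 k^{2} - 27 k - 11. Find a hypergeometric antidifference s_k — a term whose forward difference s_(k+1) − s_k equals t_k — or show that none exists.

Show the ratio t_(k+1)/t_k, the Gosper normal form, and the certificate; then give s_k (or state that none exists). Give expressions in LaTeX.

s_k = k \left(- 3 k^{4} - 4 k^{3} + 4 k^{2} - 4 k - 4\right)

Compute t_(k+1)/t_k: get (15*k**4 + 106*k**3 + 270*k**2 + 309*k + 141)/(15*k**4 + 46*k**3 + 42*k**2 + 27*k + 11).
Take A(k)=1, B(k)=1, C(k)=k**4 + 46*k**3/15 + 14*k**2/5 + 9*k/5 + 11/15.
Set up (1)·f(k+1) − (1)·f(k) − (k**4 + 46*k**3/15 + 14*k**2/5 + 9*k/5 + 11/15) = 0.
deg f ≤ 5 (via 0,0,4).
Coefficient equations give f(k) = k*(3*k**4 + 4*k**3 - 4*k**2 + 4*k + 4)/15.
Get s_k = R·t_k = k*(-3*k**4 - 4*k**3 + 4*k**2 - 4*k - 4) with R(k) = B(k−1)f(k)/C(k) = k*(3*k**4 + 4*k**3 - 4*k**2 + 4*k + 4)/(15*k**4 + 46*k**3 + 42*k**2 + 27*k + 11).
Δs = -15*k**4 - 46*k**3 - 42*k**2 - 27*k - 11, as required.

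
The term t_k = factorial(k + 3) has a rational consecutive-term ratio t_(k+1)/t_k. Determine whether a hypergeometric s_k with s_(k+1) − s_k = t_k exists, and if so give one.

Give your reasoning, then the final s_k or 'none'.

Ratio r(k) = k + 4.
Gosper form: A/B · C(k+1)/C(k) with A=k + 4, B=1, C=1.
Need (k + 4)·f(k+1) − (1)·f(k) = 1.
deg f ≤ -1 (via 1,0,0).
Bound -1 < 0, so the key equation has no polynomial solution.

none — t_k is not Gosper-summable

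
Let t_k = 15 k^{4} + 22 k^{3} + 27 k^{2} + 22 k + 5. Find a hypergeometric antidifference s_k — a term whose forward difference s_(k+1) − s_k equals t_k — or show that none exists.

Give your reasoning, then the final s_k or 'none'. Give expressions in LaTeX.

s_k = k \left(3 k^{4} - 2 k^{3} + 3 k^{2} + 3 k - 2\right)

Step 1: r(k) = (15*k**4 + 82*k**3 + 183*k**2 + 202*k + 91)/(15*k**4 + 22*k**3 + 27*k**2 + 22*k + 5).
Take A(k)=1, B(k)=1, C(k)=k**4 + 22*k**3/15 + 9*k**2/5 + 22*k/15 + 1/3.
Solve (1)·f(k+1) − (1)·f(k) = k**4 + 22*k**3/15 + 9*k**2/5 + 22*k/15 + 1/3.
Degrees (0,0,4) ⇒ d ≤ 5.
Match coefficients ⇒ f(k) = k*(3*k**4 - 2*k**3 + 3*k**2 + 3*k - 2)/15.
So s_k = (B(k−1)f/C)·t_k = (k*(3*k**4 - 2*k**3 + 3*k**2 + 3*k - 2)/(15*k**4 + 22*k**3 + 27*k**2 + 22*k + 5))·t_k = k*(3*k**4 - 2*k**3 + 3*k**2 + 3*k - 2).
s_(k+1) − s_k = 15*k**4 + 22*k**3 + 27*k**2 + 22*k + 5 = t_k.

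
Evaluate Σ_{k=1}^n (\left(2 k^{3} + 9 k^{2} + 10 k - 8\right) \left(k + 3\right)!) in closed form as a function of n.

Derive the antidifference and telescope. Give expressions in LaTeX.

Step 1: r(k) = (2*k**4 + 23*k**3 + 94*k**2 + 149*k + 52)/(2*k**3 + 9*k**2 + 10*k - 8).
Take A(k)=k + 4, B(k)=1, C(k)=k**3 + 9*k**2/2 + 5*k - 4.
f must satisfy (k + 4)·f(k+1) − (1)·f(k) = k**3 + 9*k**2/2 + 5*k - 4.
deg f ≤ 2 (via 1,0,3).
Match coefficients ⇒ f(k) = (2*k**2 - k - 4)/2.
So s_k = (B(k−1)f/C)·t_k = ((2*k**2 - k - 4)/(2*k**3 + 9*k**2 + 10*k - 8))·t_k = (2*k**2 - k - 4)*factorial(k + 3).
Check: Δs_k = (2*k**3 + 9*k**2 + 10*k - 8)*factorial(k + 3). ✓
Σ_(k=1)^n t_k = s_(n+1) − s_(1) = ((2*n**2 + 3*n - 3)*factorial(n + 4)) − (-72), i.e. 2*n**2*factorial(n + 4) + 3*n*factorial(n + 4) - 3*factorial(n + 4) + 72.

S(n) = 2 n^{2} \left(n + 4\right)! + 3 n \left(n + 4\right)! - 3 \left(n + 4\right)! + 72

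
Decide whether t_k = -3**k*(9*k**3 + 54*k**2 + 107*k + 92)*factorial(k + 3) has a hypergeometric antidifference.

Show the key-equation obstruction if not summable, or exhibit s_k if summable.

Yes. s_k = -3**k*(3*k**2 + k + 4)*factorial(k + 3).

r(k) = 3*(9*k**4 + 117*k**3 + 566*k**2 + 1230*k + 1048)/(9*k**3 + 54*k**2 + 107*k + 92) after simplifying.
Take A(k)=3*k + 12, B(k)=1, C(k)=k**3 + 6*k**2 + 107*k/9 + 92/9.
Solve (3*k + 12)·f(k+1) − (1)·f(k) = k**3 + 6*k**2 + 107*k/9 + 92/9.
d = 2 from the (1,0,3) case.
Coefficient equations give f(k) = (3*k**2 + k + 4)/9.
R(k) = B(k−1)·f(k)/C(k) = (3*k**2 + k + 4)/(9*k**3 + 54*k**2 + 107*k + 92); s_k = R·t_k = -3**k*(3*k**2 + k + 4)*factorial(k + 3).
Δs = -3**k*(9*k**3 + 54*k**2 + 107*k + 92)*factorial(k + 3), as required.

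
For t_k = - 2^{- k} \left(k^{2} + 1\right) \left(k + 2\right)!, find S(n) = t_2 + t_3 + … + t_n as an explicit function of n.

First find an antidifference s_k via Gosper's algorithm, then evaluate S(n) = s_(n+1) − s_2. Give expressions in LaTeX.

The ratio is (k + 3)*((k + 1)**2 + 1)/(2*(k**2 + 1)).
Normal form (A,B,C) = (k/2 + 3/2, 1, k**2 + 1).
Need (k/2 + 3/2)·f(k+1) − (1)·f(k) = k**2 + 1.
Bound: deg f ≤ 1.
Match coefficients ⇒ f(k) = 2*(k - 2).
So s_k = (B(k−1)f/C)·t_k = (2*(k - 2)/(k**2 + 1))·t_k = -2**(1 - k)*(k - 2)*factorial(k + 2).
Verify: -(k**2 + 1)*factorial(k + 2)/2**k matches t_k.
Telescope: S(n) = s_(n+1) − s_(2) = -(n - 1)*factorial(n + 3)/2**n − (0) = -(n - 1)*factorial(n + 3)/2**n.

S(n) = - 2^{- n} \left(n - 1\right) \left(n + 3\right)!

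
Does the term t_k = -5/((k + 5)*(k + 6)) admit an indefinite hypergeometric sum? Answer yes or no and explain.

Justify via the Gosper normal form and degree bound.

Yes. s_k = -k/(k + 5).

Step 1: r(k) = (k + 5)/(k + 7).
Take A(k)=k + 5, B(k)=k + 7, C(k)=1.
Need (k + 5)·f(k+1) − (k + 6)·f(k) = 1.
d = 1 from the (1,1,0) case.
Coefficient equations give f(k) = k/5.
Get s_k = R·t_k = -k/(k + 5) with R(k) = B(k−1)f(k)/C(k) = k*(k + 6)/5.
Check: Δs_k = -5/(k**2 + 11*k + 30). ✓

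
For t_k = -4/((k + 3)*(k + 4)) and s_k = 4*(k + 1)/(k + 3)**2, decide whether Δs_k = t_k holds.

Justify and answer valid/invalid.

Invalid: residual 8*(2*k + 7)/(k**4 + 14*k**3 + 73*k**2 + 168*k + 144) ≠ 0.

s_(k+1) = 4*(k + 2)/(k + 4)**2
s_(k+1) − s_k = 4*(-k**2 - 3*k + 2)/(k**4 + 14*k**3 + 73*k**2 + 168*k + 144)
(s_(k+1) − s_k) − t_k = 8*(2*k + 7)/(k**4 + 14*k**3 + 73*k**2 + 168*k + 144)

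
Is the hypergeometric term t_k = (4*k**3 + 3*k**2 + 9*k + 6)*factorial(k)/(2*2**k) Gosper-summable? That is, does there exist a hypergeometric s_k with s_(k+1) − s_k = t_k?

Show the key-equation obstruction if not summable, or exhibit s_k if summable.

Step 1: r(k) = (4*k**4 + 19*k**3 + 42*k**2 + 49*k + 22)/(2*(4*k**3 + 3*k**2 + 9*k + 6)).
Factor: A=k/2 + 1/2; B=1; C=k**3 + 3*k**2/4 + 9*k/4 + 3/2.
Need (k/2 + 1/2)·f(k+1) − (1)·f(k) = k**3 + 3*k**2/4 + 9*k/4 + 3/2.
deg f ≤ 2 (via 1,0,3).
Match coefficients ⇒ f(k) = (k - 1)*(4*k + 3)/2.
Then R = B(k−1)f/C = 2*(k - 1)*(4*k + 3)/(4*k**3 + 3*k**2 + 9*k + 6), so s_k = R(k)·t_k = (k - 1)*(4*k + 3)*factorial(k)/2**k.
Δs = (4*k**3 + 3*k**2 + 9*k + 6)*factorial(k)/(2*2**k), as required.

Yes. s_k = (k - 1)*(4*k + 3)*factorial(k)/2**k.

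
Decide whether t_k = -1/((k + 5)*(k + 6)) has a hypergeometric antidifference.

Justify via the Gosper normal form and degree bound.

t_(k+1)/t_k = (k + 5)/(k + 7).
Gosper form: A/B · C(k+1)/C(k) with A=k + 5, B=k + 7, C=1.
Key eq: (k + 5)·f(k+1) = (k + 6)·f(k) + (1).
From deg A=1, deg B=1, deg C=0: d=1.
Solving with deg f ≤ 1: f(k) = k/5.
R(k) = B(k−1)·f(k)/C(k) = k*(k + 6)/5; s_k = R·t_k = -k/(5*k + 25).
Δs = -1/(k**2 + 11*k + 30), as required.

Yes. s_k = -k/(5*k + 25).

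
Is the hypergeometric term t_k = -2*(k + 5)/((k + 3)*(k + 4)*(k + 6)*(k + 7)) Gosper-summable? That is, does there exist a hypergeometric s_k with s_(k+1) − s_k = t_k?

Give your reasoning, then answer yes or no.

Yes. s_k = k*(-k - 9)/(18*(k**2 + 9*k + 18)).

r(k) = (k + 3)*(k + 6)**2/((k + 5)**2*(k + 8)) after simplifying.
Gosper form: A/B · C(k+1)/C(k) with A=k + 3, B=k + 8, C=k**2 + 10*k + 25.
Need (k + 3)·f(k+1) − (k + 7)·f(k) = k**2 + 10*k + 25.
Degrees (1,1,2) ⇒ d ≤ 4.
Solve for f: f(k) = k*(k + 4)*(k + 5)*(k + 9)/36 (degree 4 ≤ 4).
So s_k = (B(k−1)f/C)·t_k = (k*(k + 4)*(k + 7)*(k + 9)/(36*(k + 5)))·t_k = k*(-k - 9)/(18*(k**2 + 9*k + 18)).
s_(k+1) − s_k = 2*(-k - 5)/(k**4 + 20*k**3 + 145*k**2 + 450*k + 504) = t_k.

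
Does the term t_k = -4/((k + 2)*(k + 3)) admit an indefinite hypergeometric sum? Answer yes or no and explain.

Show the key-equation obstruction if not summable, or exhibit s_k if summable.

Yes. s_k = -2*k/(k + 2).

r(k) = (k + 2)/(k + 4) after simplifying.
Take A(k)=k + 2, B(k)=k + 4, C(k)=1.
Key eq: (k + 2)·f(k+1) = (k + 3)·f(k) + (1).
deg f ≤ 1 (via 1,1,0).
Match coefficients ⇒ f(k) = k/2.
So s_k = (B(k−1)f/C)·t_k = (k*(k + 3)/2)·t_k = -2*k/(k + 2).
Δs = -4/(k**2 + 5*k + 6), as required.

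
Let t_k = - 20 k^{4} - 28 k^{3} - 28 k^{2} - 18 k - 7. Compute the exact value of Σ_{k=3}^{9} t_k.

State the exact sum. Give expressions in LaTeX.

The ratio is (20*k**4 + 108*k**3 + 232*k**2 + 238*k + 101)/(20*k**4 + 28*k**3 + 28*k**2 + 18*k + 7).
A = 1, B = 1, C = k**4 + 7*k**3/5 + 7*k**2/5 + 9*k/10 + 7/20.
Key eq: (1)·f(k+1) = (1)·f(k) + (k**4 + 7*k**3/5 + 7*k**2/5 + 9*k/10 + 7/20).
Bound: deg f ≤ 5.
Solve for f: f(k) = k*(4*k**4 - 3*k**3 + 2*k**2 + 2*k + 2)/20 (degree 5 ≤ 5).
R(k) = B(k−1)·f(k)/C(k) = k*(4*k**4 - 3*k**3 + 2*k**2 + 2*k + 2)/(20*k**4 + 28*k**3 + 28*k**2 + 18*k + 7); s_k = R·t_k = k*(-4*k**4 + 3*k**3 - 2*k**2 - 2*k - 2).
Δs = -20*k**4 - 28*k**3 - 28*k**2 - 18*k - 7, as required.
Evaluate s at k=10 and k=3: -372220 and -807; difference -371413.

Σ = -371413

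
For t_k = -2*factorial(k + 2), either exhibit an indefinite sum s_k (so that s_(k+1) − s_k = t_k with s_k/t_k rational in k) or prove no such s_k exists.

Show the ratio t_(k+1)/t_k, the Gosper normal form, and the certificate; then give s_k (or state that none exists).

no hypergeometric antidifference exists

Ratio r(k) = k + 3.
A = k + 3, B = 1, C = 1.
Set up (k + 3)·f(k+1) − (1)·f(k) − (1) = 0.
d = -1 from the (1,0,0) case.
d = -1 < 0 ⇒ no nonzero polynomial f; not summable.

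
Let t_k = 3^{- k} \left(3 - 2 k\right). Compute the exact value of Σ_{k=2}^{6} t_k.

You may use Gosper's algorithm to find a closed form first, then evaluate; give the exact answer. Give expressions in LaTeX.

r(k) = (2*k - 1)/(3*(2*k - 3)) after simplifying.
Normal form (A,B,C) = (1/3, 1, k - 3/2).
Set up (1/3)·f(k+1) − (1)·f(k) − (k - 3/2) = 0.
deg f ≤ 1 (via 0,0,1).
Match coefficients ⇒ f(k) = -3*(k - 1)/2.
Get s_k = R·t_k = 3**(1 - k)*(k - 1) with R(k) = B(k−1)f(k)/C(k) = -3*(k - 1)/(2*k - 3).
s_(k+1) − s_k = (3 - 2*k)/3**k = t_k.
Telescoping: Σ = s_(7) − s_(2) = 2/243 − (1/3) = -79/243.

Σ = -79/243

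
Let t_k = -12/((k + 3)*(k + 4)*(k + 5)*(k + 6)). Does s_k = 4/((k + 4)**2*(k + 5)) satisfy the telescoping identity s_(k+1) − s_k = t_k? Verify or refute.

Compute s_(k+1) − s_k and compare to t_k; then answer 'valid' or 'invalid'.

s_(k+1) = 4/((k + 5)**2*(k + 6))
s_(k+1) − s_k = 4*((k + 4)**2 - (k + 5)*(k + 6))/((k + 4)**2*(k + 5)**2*(k + 6))
(s_(k+1) − s_k) − t_k = 8*(2*k + 9)/(k**6 + 27*k**5 + 301*k**4 + 1773*k**3 + 5818*k**2 + 10080*k + 7200)

Invalid: residual 8*(2*k + 9)/(k**6 + 27*k**5 + 301*k**4 + 1773*k**3 + 5818*k**2 + 10080*k + 7200) ≠ 0.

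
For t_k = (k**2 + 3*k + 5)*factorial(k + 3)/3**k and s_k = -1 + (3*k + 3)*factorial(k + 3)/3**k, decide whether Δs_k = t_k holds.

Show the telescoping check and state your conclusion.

Valid: the claim telescopes to t_k.

s_(k+1) = 3**(-k - 1)*(3*k + 6)*factorial(k + 4) - 1
s_(k+1) − s_k = (k**2 + 3*k + 5)*factorial(k + 3)/3**k
(s_(k+1) − s_k) − t_k = 0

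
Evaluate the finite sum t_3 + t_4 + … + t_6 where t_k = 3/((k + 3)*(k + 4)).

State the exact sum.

t_(k+1)/t_k = (k + 3)/(k + 5).
Take A(k)=k + 3, B(k)=k + 5, C(k)=1.
Solve (k + 3)·f(k+1) − (k + 4)·f(k) = 1.
Degrees (1,1,0) ⇒ d ≤ 1.
Solving with deg f ≤ 1: f(k) = k/3.
Then R = B(k−1)f/C = k*(k + 4)/3, so s_k = R(k)·t_k = k/(k + 3).
Δs = 3/(k**2 + 7*k + 12), as required.
Telescoping: Σ = s_(7) − s_(3) = 7/10 − (1/2) = 1/5.

Σ = 1/5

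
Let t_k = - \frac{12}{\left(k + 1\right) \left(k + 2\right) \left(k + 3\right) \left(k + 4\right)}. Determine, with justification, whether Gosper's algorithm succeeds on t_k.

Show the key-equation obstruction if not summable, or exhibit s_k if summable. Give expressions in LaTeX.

Yes. s_k = \frac{2 k \left(- k^{2} - 6 k - 11\right)}{3 \left(k + 1\right) \left(k + 2\right) \left(k + 3\right)}.

Step 1: r(k) = (k + 1)/(k + 5).
Take A(k)=k + 1, B(k)=k + 5, C(k)=1.
Key eq: (k + 1)·f(k+1) = (k + 4)·f(k) + (1).
Degrees (1,1,0) ⇒ d ≤ 3.
Coefficient equations give f(k) = k*(k**2 + 6*k + 11)/18.
Then R = B(k−1)f/C = k*(k + 4)*(k**2 + 6*k + 11)/18, so s_k = R(k)·t_k = 2*k*(-k**2 - 6*k - 11)/(3*(k + 1)*(k + 2)*(k + 3)).
Δs = -12/(k**4 + 10*k**3 + 35*k**2 + 50*k + 24), as required.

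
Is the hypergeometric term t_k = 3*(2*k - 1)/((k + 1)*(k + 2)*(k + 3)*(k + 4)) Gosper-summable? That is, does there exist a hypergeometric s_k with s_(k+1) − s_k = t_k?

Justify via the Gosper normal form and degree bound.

Step 1: r(k) = (k + 1)*(2*k + 1)/((k + 5)*(2*k - 1)).
Gosper form: A/B · C(k+1)/C(k) with A=k + 1, B=k + 5, C=k - 1/2.
f must satisfy (k + 1)·f(k+1) − (k + 4)·f(k) = k - 1/2.
Degrees (1,1,1) ⇒ d ≤ 3.
Solving with deg f ≤ 3: f(k) = -k/2.
R(k) = B(k−1)·f(k)/C(k) = -k*(k + 4)/(2*k - 1); s_k = R·t_k = -3*k/((k + 1)*(k + 2)*(k + 3)).
Check: Δs_k = 3*(2*k - 1)/(k**4 + 10*k**3 + 35*k**2 + 50*k + 24). ✓

Yes. s_k = -3*k/((k + 1)*(k + 2)*(k + 3)).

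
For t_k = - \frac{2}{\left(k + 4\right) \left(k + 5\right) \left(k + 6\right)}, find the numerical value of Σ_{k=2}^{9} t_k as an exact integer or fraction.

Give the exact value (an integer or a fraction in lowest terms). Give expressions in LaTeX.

Σ = -2/105

t_(k+1)/t_k = (k + 4)/(k + 7).
So A=k + 4 and B=k + 7, with C=1.
Need (k + 4)·f(k+1) − (k + 6)·f(k) = 1.
d = 2 from the (1,1,0) case.
Solve for f: f(k) = k*(k + 9)/40 (degree 2 ≤ 2).
So s_k = (B(k−1)f/C)·t_k = (k*(k + 6)*(k + 9)/40)·t_k = k*(-k - 9)/(20*(k + 4)*(k + 5)).
Check: Δs_k = -2/(k**3 + 15*k**2 + 74*k + 120). ✓
Telescoping: Σ = s_(10) − s_(2) = -19/420 − (-11/420) = -2/105.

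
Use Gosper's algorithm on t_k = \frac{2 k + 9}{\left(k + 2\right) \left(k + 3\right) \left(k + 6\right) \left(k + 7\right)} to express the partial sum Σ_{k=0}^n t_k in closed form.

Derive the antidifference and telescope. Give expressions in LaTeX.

r(k) = (k + 2)*(k + 6)*(2*k + 11)/((k + 4)*(k + 8)*(2*k + 9)) after simplifying.
A = k + 2, B = k + 8, C = k**3 + 27*k**2/2 + 121*k/2 + 90.
Solve (k + 2)·f(k+1) − (k + 7)·f(k) = k**3 + 27*k**2/2 + 121*k/2 + 90.
From deg A=1, deg B=1, deg C=3: d=5.
Coefficient equations give f(k) = k*(k + 3)*(k + 4)*(k + 5)*(k + 8)/24.
So s_k = (B(k−1)f/C)·t_k = (k*(k + 3)*(k + 7)*(k + 8)/(12*(2*k + 9)))·t_k = k*(k + 8)/(12*(k**2 + 8*k + 12)).
Δs = (2*k + 9)/(k**4 + 18*k**3 + 113*k**2 + 288*k + 252), as required.
Telescope: S(n) = s_(n+1) − s_(0) = (n**2 + 10*n + 9)/(12*(n**2 + 10*n + 21)) − (0) = (n**2 + 10*n + 9)/(12*(n**2 + 10*n + 21)).

S(n) = \frac{n^{2} + 10 n + 9}{12 \left(n^{2} + 10 n + 21\right)}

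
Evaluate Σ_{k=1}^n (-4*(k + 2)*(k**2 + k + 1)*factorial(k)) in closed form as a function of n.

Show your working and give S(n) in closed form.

Step 1: r(k) = (k + 1)*(k + 3)*(k + (k + 1)**2 + 2)/((k + 2)*(k**2 + k + 1)).
So A=k + 1 and B=1, with C=k**3 + 3*k**2 + 3*k + 2.
f must satisfy (k + 1)·f(k+1) − (1)·f(k) = k**3 + 3*k**2 + 3*k + 2.
deg f ≤ 2 (via 1,0,3).
Match coefficients ⇒ f(k) = k**2 + k - 1.
Certificate R = B(k−1)f/C = (k**2 + k - 1)/((k + 2)*(k**2 + k + 1)) gives s_k = -4*(k**2 + k - 1)*factorial(k).
Verify: -4*(k + 2)*(k**2 + k + 1)*factorial(k) matches t_k.
Telescope: S(n) = s_(n+1) − s_(1) = -4*(n**2 + 3*n + 1)*factorial(n + 1) − (-4) = -4*n**3*factorial(n) - 16*n**2*factorial(n) - 16*n*factorial(n) - 4*factorial(n) + 4.

S(n) = -4*n**3*factorial(n) - 16*n**2*factorial(n) - 16*n*factorial(n) - 4*factorial(n) + 4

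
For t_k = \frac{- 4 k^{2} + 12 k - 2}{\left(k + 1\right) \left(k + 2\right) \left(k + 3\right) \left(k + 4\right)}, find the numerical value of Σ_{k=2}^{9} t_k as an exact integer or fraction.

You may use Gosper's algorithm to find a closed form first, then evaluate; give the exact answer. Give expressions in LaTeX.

Σ = -47/715

r(k) = (2*k**3 - 5*k - 3)/(2*k**3 + 4*k**2 - 29*k + 5) after simplifying.
Gosper form: A/B · C(k+1)/C(k) with A=k + 1, B=k + 5, C=k**2 - 3*k + 1/2.
f must satisfy (k + 1)·f(k+1) − (k + 4)·f(k) = k**2 - 3*k + 1/2.
d = 3 from the (1,1,2) case.
A polynomial solution: f(k) = k*(k**2 - 6*k + 11)/12.
So s_k = (B(k−1)f/C)·t_k = (k*(k + 4)*(k**2 - 6*k + 11)/(6*(2*k**2 - 6*k + 1)))·t_k = -k*(k**2 - 6*k + 11)/(3*(k + 1)*(k + 2)*(k + 3)).
Verify: 2*(-2*k**2 + 6*k - 1)/(k**4 + 10*k**3 + 35*k**2 + 50*k + 24) matches t_k.
Sum = s_(10) − s_(2); s_(10) = -85/858, s_(2) = -1/30 ⇒ -47/715.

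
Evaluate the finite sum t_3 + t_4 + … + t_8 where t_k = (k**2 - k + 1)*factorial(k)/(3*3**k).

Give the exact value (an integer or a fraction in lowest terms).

Σ = 4462/27

Ratio r(k) = -(k + 1)*(k - (k + 1)**2)/(3*k**2 - 3*k + 3).
Take A(k)=k/3 + 1/3, B(k)=1, C(k)=k**2 - k + 1.
Set up (k/3 + 1/3)·f(k+1) − (1)·f(k) − (k**2 - k + 1) = 0.
d = 1 from the (1,0,2) case.
Match coefficients ⇒ f(k) = 3*k.
So s_k = (B(k−1)f/C)·t_k = (3*k/(k**2 - k + 1))·t_k = k*factorial(k)/3**k.
Check: Δs_k = (k**2 - k + 1)*factorial(k)/(3*3**k). ✓
Telescoping: Σ = s_(9) − s_(3) = 4480/27 − (2/3) = 4462/27.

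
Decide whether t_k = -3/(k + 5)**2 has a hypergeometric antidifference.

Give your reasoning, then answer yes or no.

No — t_k has no hypergeometric antidifference.

r(k) = (k + 5)**2/(k + 6)**2 after simplifying.
So A=k**2 + 10*k + 25 and B=k**2 + 12*k + 36, with C=1.
Solve (k**2 + 10*k + 25)·f(k+1) − (k**2 + 10*k + 25)·f(k) = 1.
From deg A=2, deg B=2, deg C=0: d=0.
Write f(k) = c0. Then LHS − RHS = -1, requiring -1 = 0: contradictory. No certificate.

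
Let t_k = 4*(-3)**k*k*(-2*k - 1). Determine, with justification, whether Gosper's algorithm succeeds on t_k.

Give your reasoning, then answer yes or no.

Yes. s_k = 2*(-3)**k*k*(k - 1).

The ratio is -3*(k + 1)*(2*k + 3)/(k*(2*k + 1)).
Normal form (A,B,C) = (-3, 1, k**2 + k/2).
Key eq: (-3)·f(k+1) = (1)·f(k) + (k**2 + k/2).
d = 2 from the (0,0,2) case.
Solve for f: f(k) = -k*(k - 1)/4 (degree 2 ≤ 2).
R(k) = B(k−1)·f(k)/C(k) = -(k - 1)/(2*(2*k + 1)); s_k = R·t_k = 2*(-3)**k*k*(k - 1).
Check: Δs_k = 4*(-3)**k*k*(-2*k - 1). ✓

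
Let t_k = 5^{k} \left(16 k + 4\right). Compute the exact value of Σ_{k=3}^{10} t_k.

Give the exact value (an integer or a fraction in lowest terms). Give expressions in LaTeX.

Ratio r(k) = 5*(4*k + 5)/(4*k + 1).
Gosper form: A/B · C(k+1)/C(k) with A=5, B=1, C=k + 1/4.
Need (5)·f(k+1) − (1)·f(k) = k + 1/4.
Degrees (0,0,1) ⇒ d ≤ 1.
Solving with deg f ≤ 1: f(k) = (k - 1)/4.
Get s_k = R·t_k = 4*5**k*(k - 1) with R(k) = B(k−1)f(k)/C(k) = (k - 1)/(4*k + 1).
s_(k+1) − s_k = 5**k*(16*k + 4) = t_k.
Sum = s_(11) − s_(3); s_(11) = 1953125000, s_(3) = 1000 ⇒ 1953124000.

Σ = 1953124000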